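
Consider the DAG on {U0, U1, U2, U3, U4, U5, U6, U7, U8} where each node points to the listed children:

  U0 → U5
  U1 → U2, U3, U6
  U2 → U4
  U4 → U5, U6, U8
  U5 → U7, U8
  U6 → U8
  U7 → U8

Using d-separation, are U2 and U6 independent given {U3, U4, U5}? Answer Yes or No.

There are 5 undirected paths between U2 and U6; checking each against the conditioning set {U3, U4, U5}:
Path 1: U2 → U4 → U6
  U4 is a chain here and U4 is conditioned on, so the path is blocked at U4.
Path 2: U2 → U4 → U8 ← U6
  U4 is a chain here and U4 is conditioned on, so the path is blocked at U4.
Path 3: U2 → U4 → U5 → U8 ← U6
  U4 is a chain here and U4 is conditioned on, so the path is blocked at U4.
Path 4: U2 → U4 → U5 → U7 → U8 ← U6
  U4 is a chain here and U4 is conditioned on, so the path is blocked at U4.
Path 5: U2 ← U1 → U6
  U1 is a fork and U1 is not conditioned on — no node blocks this path, so it is active.
Because an active path exists, U2 and U6 are not d-separated.

No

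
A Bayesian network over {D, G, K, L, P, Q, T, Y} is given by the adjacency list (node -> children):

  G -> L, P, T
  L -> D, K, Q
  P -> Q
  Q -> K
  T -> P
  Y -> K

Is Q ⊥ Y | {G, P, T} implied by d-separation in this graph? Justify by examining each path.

Yes

4 paths connect Q and Y; each must be blocked for d-separation to hold:
Path 1: Q → K ← Y
  K is a collider here and neither K nor any of its descendants is conditioned on, so the collider stays closed — the path is blocked at K.
Path 2: Q ← L → K ← Y
  K is a collider here and neither K nor any of its descendants is conditioned on, so the collider stays closed — the path is blocked at K.
Path 3: Q ← P ← T ← G → L → K ← Y
  P is a chain here and P is conditioned on, so the path is blocked at P.
Path 4: Q ← P ← G → L → K ← Y
  P is a chain here and P is conditioned on, so the path is blocked at P.
Since every path is blocked, d-separation holds.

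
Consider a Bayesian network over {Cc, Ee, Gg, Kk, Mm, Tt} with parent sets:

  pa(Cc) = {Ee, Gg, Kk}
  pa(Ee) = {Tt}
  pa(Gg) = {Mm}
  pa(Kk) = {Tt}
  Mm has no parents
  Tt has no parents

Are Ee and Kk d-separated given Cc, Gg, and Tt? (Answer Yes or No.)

No — Ee and Kk are not d-separated given {Cc, Gg, Tt}.

We examine all 2 paths between Ee and Kk:
Path 1: Ee ← Tt → Kk
  Tt is a fork here and Tt is conditioned on, so the path is blocked at Tt.
Path 2: Ee → Cc ← Kk
  Cc is a collider and Cc is conditioned on, which opens it — no node blocks this path, so it is active.
Since the path Ee → Cc ← Kk is active, Ee and Kk are not d-separated given {Cc, Gg, Tt}.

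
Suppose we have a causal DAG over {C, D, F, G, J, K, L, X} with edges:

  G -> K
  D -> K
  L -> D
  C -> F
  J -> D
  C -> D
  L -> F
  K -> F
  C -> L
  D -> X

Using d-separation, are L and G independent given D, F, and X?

No

We examine all 6 paths between L and G:
Path 1: L ← C → F ← K ← G
  C is a fork and C is not conditioned on; F is a collider and F is conditioned on, which opens it; K is a chain and K is not conditioned on — no node blocks this path, so it is active.
Path 2: L ← C → D → K ← G
  D is a chain here and D is conditioned on, so the path is blocked at D.
Path 3: L → F ← C → D → K ← G
  D is a chain here and D is conditioned on, so the path is blocked at D.
Path 4: L → F ← K ← G
  F is a collider and F is conditioned on, which opens it; K is a chain and K is not conditioned on — no node blocks this path, so it is active.
Path 5: L → D ← C → F ← K ← G
  D is a collider and D is conditioned on, which opens it; C is a fork and C is not conditioned on; F is a collider and F is conditioned on, which opens it; K is a chain and K is not conditioned on — no node blocks this path, so it is active.
Path 6: L → D → K ← G
  D is a chain here and D is conditioned on, so the path is blocked at D.
Because an active path exists, L and G are not d-separated.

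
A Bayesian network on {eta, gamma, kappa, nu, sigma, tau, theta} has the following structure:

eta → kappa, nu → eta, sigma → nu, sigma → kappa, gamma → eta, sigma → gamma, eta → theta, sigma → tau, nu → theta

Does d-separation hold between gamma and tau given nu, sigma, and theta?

We examine all 4 paths between gamma and tau:
  1. gamma → eta ← nu ← sigma → tau — eta:collider[open]; nu:chain[blocks]; sigma:fork[blocks] ⇒ blocked
  2. gamma → eta → kappa ← sigma → tau — eta:chain[open]; kappa:collider[blocks]; sigma:fork[blocks] ⇒ blocked
  3. gamma → eta → theta ← nu ← sigma → tau — eta:chain[open]; theta:collider[open]; nu:chain[blocks]; sigma:fork[blocks] ⇒ blocked
  4. gamma ← sigma → tau — sigma:fork[blocks] ⇒ blocked
Every path is blocked, so gamma and tau are d-separated given {nu, sigma, theta}.

Yes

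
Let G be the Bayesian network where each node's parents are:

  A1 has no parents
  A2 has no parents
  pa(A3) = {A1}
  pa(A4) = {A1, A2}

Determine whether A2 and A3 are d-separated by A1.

The only undirected path from A2 to A3 is:
  1. A2 → A4 ← A1 → A3 — A4:collider[blocks]; A1:fork[blocks] ⇒ blocked
Every path is blocked, so A2 and A3 are d-separated given {A1}.

Yes — A2 and A3 are d-separated given {A1}.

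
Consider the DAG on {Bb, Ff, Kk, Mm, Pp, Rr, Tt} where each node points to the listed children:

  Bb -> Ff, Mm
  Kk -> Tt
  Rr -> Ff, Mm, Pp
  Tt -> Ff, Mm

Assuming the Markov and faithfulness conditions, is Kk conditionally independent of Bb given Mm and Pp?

We examine all 4 paths between Kk and Bb:
Path 1: Kk → Tt → Ff ← Rr → Mm ← Bb
  Ff is a collider here and neither Ff nor any of its descendants is conditioned on, so the collider stays closed — the path is blocked at Ff.
Path 2: Kk → Tt → Ff ← Bb
  Ff is a collider here and neither Ff nor any of its descendants is conditioned on, so the collider stays closed — the path is blocked at Ff.
Path 3: Kk → Tt → Mm ← Rr → Ff ← Bb
  Ff is a collider here and neither Ff nor any of its descendants is conditioned on, so the collider stays closed — the path is blocked at Ff.
Path 4: Kk → Tt → Mm ← Bb
  Tt is a chain and Tt is not conditioned on; Mm is a collider and Mm is conditioned on, which opens it — no node blocks this path, so it is active.
Since the path Kk → Tt → Mm ← Bb is active, Kk and Bb are not d-separated given {Mm, Pp}.

No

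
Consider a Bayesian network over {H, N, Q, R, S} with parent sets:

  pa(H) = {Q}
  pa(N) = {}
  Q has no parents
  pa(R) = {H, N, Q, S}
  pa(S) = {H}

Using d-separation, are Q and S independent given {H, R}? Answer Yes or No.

No — Q and S are not d-separated given {H, R}.

We examine all 4 paths between Q and S:
  1. Q → H → R ← S — H:chain[blocks]; R:collider[open] ⇒ blocked
  2. Q → H → S — H:chain[blocks] ⇒ blocked
  3. Q → R ← H → S — R:collider[open]; H:fork[blocks] ⇒ blocked
  4. Q → R ← S — R:collider[open] ⇒ active
At least one path is unblocked, so d-separation fails.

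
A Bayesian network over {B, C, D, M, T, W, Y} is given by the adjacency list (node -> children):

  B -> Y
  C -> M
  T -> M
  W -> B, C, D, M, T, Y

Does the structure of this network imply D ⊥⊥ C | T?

No

We examine all 3 paths between D and C:
Path 1: D ← W → T → M ← C
  T is a chain here and T is conditioned on, so the path is blocked at T.
Path 2: D ← W → C
  W is a fork and W is not conditioned on — no node blocks this path, so it is active.
Path 3: D ← W → M ← C
  M is a collider here and neither M nor any of its descendants is conditioned on, so the collider stays closed — the path is blocked at M.
Because an active path exists, D and C are not d-separated.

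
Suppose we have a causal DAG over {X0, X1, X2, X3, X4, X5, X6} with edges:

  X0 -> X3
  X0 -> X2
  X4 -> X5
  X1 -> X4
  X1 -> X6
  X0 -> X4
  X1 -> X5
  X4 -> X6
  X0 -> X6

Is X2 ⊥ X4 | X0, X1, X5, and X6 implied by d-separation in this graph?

Yes

We examine all 4 paths between X2 and X4:
  1. X2 ← X0 → X6 ← X4 — X0:fork[blocks]; X6:collider[open] ⇒ blocked
  2. X2 ← X0 → X6 ← X1 → X5 ← X4 — X0:fork[blocks]; X6:collider[open]; X1:fork[blocks]; X5:collider[open] ⇒ blocked
  3. X2 ← X0 → X6 ← X1 → X4 — X0:fork[blocks]; X6:collider[open]; X1:fork[blocks] ⇒ blocked
  4. X2 ← X0 → X4 — X0:fork[blocks] ⇒ blocked
Since every path is blocked, d-separation holds.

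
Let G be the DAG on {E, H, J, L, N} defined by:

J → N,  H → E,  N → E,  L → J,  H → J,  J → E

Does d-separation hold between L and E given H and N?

There are 3 undirected paths between L and E; checking each against the conditioning set {H, N}:
Path 1: L → J ← H → E
  H is a fork here and H is conditioned on, so the path is blocked at H.
Path 2: L → J → E
  J is a chain and J is not conditioned on — no node blocks this path, so it is active.
Path 3: L → J → N → E
  N is a chain here and N is conditioned on, so the path is blocked at N.
At least one path is unblocked, so d-separation fails.

No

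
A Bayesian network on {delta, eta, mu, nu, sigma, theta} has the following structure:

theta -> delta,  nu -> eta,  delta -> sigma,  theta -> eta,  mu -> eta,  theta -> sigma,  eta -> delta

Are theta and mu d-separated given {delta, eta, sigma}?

3 paths connect theta and mu; each must be blocked for d-separation to hold:
Path 1: theta → sigma ← delta ← eta ← mu
  delta is a chain here and delta is conditioned on, so the path is blocked at delta.
Path 2: theta → delta ← eta ← mu
  eta is a chain here and eta is conditioned on, so the path is blocked at eta.
Path 3: theta → eta ← mu
  eta is a collider and eta is conditioned on, which opens it — no node blocks this path, so it is active.
At least one path is unblocked, so d-separation fails.

No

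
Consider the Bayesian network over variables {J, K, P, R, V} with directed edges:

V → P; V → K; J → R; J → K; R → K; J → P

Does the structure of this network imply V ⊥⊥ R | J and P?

Yes — V and R are d-separated given {J, P}.

We examine all 4 paths between V and R:
Path 1: V → K ← R
  K is a collider here and neither K nor any of its descendants is conditioned on, so the collider stays closed — the path is blocked at K.
Path 2: V → K ← J → R
  K is a collider here and neither K nor any of its descendants is conditioned on, so the collider stays closed — the path is blocked at K.
Path 3: V → P ← J → R
  J is a fork here and J is conditioned on, so the path is blocked at J.
Path 4: V → P ← J → K ← R
  J is a fork here and J is conditioned on, so the path is blocked at J.
Since every path is blocked, d-separation holds.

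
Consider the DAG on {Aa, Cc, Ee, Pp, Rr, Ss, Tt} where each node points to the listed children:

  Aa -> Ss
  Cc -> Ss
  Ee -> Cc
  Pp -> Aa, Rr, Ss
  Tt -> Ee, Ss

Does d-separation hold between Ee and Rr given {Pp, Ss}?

There are 4 undirected paths between Ee and Rr; checking each against the conditioning set {Pp, Ss}:
  1. Ee ← Tt → Ss ← Aa ← Pp → Rr — Tt:fork[open]; Ss:collider[open]; Aa:chain[open]; Pp:fork[blocks] ⇒ blocked
  2. Ee ← Tt → Ss ← Pp → Rr — Tt:fork[open]; Ss:collider[open]; Pp:fork[blocks] ⇒ blocked
  3. Ee → Cc → Ss ← Aa ← Pp → Rr — Cc:chain[open]; Ss:collider[open]; Aa:chain[open]; Pp:fork[blocks] ⇒ blocked
  4. Ee → Cc → Ss ← Pp → Rr — Cc:chain[open]; Ss:collider[open]; Pp:fork[blocks] ⇒ blocked
All paths are blocked; Ee ⊥ Rr | {Pp, Ss} holds.

Yes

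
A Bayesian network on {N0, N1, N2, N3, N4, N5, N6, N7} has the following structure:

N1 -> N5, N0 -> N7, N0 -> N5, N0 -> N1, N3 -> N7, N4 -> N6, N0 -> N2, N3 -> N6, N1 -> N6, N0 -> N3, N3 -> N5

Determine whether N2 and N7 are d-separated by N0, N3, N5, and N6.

We examine all 6 paths between N2 and N7:
  1. N2 ← N0 → N1 → N5 ← N3 → N7 — N0:fork[blocks]; N1:chain[open]; N5:collider[open]; N3:fork[blocks] ⇒ blocked
  2. N2 ← N0 → N1 → N6 ← N3 → N7 — N0:fork[blocks]; N1:chain[open]; N6:collider[open]; N3:fork[blocks] ⇒ blocked
  3. N2 ← N0 → N3 → N7 — N0:fork[blocks]; N3:chain[blocks] ⇒ blocked
  4. N2 ← N0 → N7 — N0:fork[blocks] ⇒ blocked
  5. N2 ← N0 → N5 ← N1 → N6 ← N3 → N7 — N0:fork[blocks]; N5:collider[open]; N1:fork[open]; N6:collider[open]; N3:fork[blocks] ⇒ blocked
  6. N2 ← N0 → N5 ← N3 → N7 — N0:fork[blocks]; N5:collider[open]; N3:fork[blocks] ⇒ blocked
Since every path is blocked, d-separation holds.

Yes — N2 and N7 are d-separated given {N0, N3, N5, N6}.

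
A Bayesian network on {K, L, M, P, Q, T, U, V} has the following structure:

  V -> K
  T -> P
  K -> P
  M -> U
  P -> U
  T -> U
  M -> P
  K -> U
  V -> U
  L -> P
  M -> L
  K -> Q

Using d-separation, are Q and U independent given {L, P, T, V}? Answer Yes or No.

No

6 paths connect Q and U; each must be blocked for d-separation to hold:
Path 1: Q ← K → P ← M → U
  K is a fork and K is not conditioned on; P is a collider and P is conditioned on, which opens it; M is a fork and M is not conditioned on — no node blocks this path, so it is active.
Path 2: Q ← K → P ← L ← M → U
  L is a chain here and L is conditioned on, so the path is blocked at L.
Path 3: Q ← K → P ← T → U
  T is a fork here and T is conditioned on, so the path is blocked at T.
Path 4: Q ← K → P → U
  P is a chain here and P is conditioned on, so the path is blocked at P.
Path 5: Q ← K ← V → U
  V is a fork here and V is conditioned on, so the path is blocked at V.
Path 6: Q ← K → U
  K is a fork and K is not conditioned on — no node blocks this path, so it is active.
Since the path Q ← K → P ← M → U is active, Q and U are not d-separated given {L, P, T, V}.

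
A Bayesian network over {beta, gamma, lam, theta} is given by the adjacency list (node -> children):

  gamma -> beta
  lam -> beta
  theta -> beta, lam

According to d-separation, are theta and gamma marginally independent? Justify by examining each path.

Enumerating the 2 paths from theta to gamma and testing each for blocking by ∅:
  1. theta → lam → beta ← gamma — lam:chain[open]; beta:collider[blocks] ⇒ blocked
  2. theta → beta ← gamma — beta:collider[blocks] ⇒ blocked
All paths are blocked; theta ⊥ gamma | ∅ holds.

Yes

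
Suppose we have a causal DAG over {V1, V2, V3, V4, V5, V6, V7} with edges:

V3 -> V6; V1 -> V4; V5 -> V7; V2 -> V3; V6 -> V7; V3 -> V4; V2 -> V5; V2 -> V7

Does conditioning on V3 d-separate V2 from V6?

Yes — V2 and V6 are d-separated given {V3}.

There are 3 undirected paths between V2 and V6; checking each against the conditioning set {V3}:
Path 1: V2 → V3 → V6
  V3 is a chain here and V3 is conditioned on, so the path is blocked at V3.
Path 2: V2 → V7 ← V6
  V7 is a collider here and neither V7 nor any of its descendants is conditioned on, so the collider stays closed — the path is blocked at V7.
Path 3: V2 → V5 → V7 ← V6
  V7 is a collider here and neither V7 nor any of its descendants is conditioned on, so the collider stays closed — the path is blocked at V7.
Since every path is blocked, d-separation holds.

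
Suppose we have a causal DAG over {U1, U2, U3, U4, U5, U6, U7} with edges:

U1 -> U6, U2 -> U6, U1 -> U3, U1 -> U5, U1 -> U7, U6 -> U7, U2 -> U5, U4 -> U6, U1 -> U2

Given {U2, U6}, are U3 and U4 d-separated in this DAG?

No

Enumerating the 4 paths from U3 to U4 and testing each for blocking by {U2, U6}:
Path 1: U3 ← U1 → U2 → U6 ← U4
  U2 is a chain here and U2 is conditioned on, so the path is blocked at U2.
Path 2: U3 ← U1 → U5 ← U2 → U6 ← U4
  U5 is a collider here and neither U5 nor any of its descendants is conditioned on, so the collider stays closed — the path is blocked at U5.
Path 3: U3 ← U1 → U7 ← U6 ← U4
  U7 is a collider here and neither U7 nor any of its descendants is conditioned on, so the collider stays closed — the path is blocked at U7.
Path 4: U3 ← U1 → U6 ← U4
  U1 is a fork and U1 is not conditioned on; U6 is a collider and U6 is conditioned on, which opens it — no node blocks this path, so it is active.
Since the path U3 ← U1 → U6 ← U4 is active, U3 and U4 are not d-separated given {U2, U6}.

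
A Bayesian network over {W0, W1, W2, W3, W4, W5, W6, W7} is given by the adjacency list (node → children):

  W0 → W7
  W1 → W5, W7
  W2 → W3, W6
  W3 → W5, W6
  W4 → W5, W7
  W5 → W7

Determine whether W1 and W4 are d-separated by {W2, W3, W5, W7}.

4 paths connect W1 and W4; each must be blocked for d-separation to hold:
Path 1: W1 → W7 ← W5 ← W4
  W5 is a chain here and W5 is conditioned on, so the path is blocked at W5.
Path 2: W1 → W7 ← W4
  W7 is a collider and W7 is conditioned on, which opens it — no node blocks this path, so it is active.
Path 3: W1 → W5 → W7 ← W4
  W5 is a chain here and W5 is conditioned on, so the path is blocked at W5.
Path 4: W1 → W5 ← W4
  W5 is a collider and W5 is conditioned on, which opens it — no node blocks this path, so it is active.
Since the path W1 → W7 ← W4 is active, W1 and W4 are not d-separated given {W2, W3, W5, W7}.

No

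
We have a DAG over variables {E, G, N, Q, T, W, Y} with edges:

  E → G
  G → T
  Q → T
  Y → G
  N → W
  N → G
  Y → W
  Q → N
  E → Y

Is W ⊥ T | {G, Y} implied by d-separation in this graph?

No

Enumerating the 6 paths from W to T and testing each for blocking by {G, Y}:
Path 1: W ← Y ← E → G → T
  Y is a chain here and Y is conditioned on, so the path is blocked at Y.
Path 2: W ← Y ← E → G ← N ← Q → T
  Y is a chain here and Y is conditioned on, so the path is blocked at Y.
Path 3: W ← Y → G → T
  Y is a fork here and Y is conditioned on, so the path is blocked at Y.
Path 4: W ← Y → G ← N ← Q → T
  Y is a fork here and Y is conditioned on, so the path is blocked at Y.
Path 5: W ← N → G → T
  G is a chain here and G is conditioned on, so the path is blocked at G.
Path 6: W ← N ← Q → T
  N is a chain and N is not conditioned on; Q is a fork and Q is not conditioned on — no node blocks this path, so it is active.
Because an active path exists, W and T are not d-separated.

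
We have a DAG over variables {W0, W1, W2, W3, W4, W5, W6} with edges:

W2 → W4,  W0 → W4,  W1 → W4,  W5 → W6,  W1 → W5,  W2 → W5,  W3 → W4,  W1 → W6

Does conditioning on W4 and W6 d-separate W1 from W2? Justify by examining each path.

No

Enumerating the 3 paths from W1 to W2 and testing each for blocking by {W4, W6}:
Path 1: W1 → W4 ← W2
  W4 is a collider and W4 is conditioned on, which opens it — no node blocks this path, so it is active.
Path 2: W1 → W5 ← W2
  W5 is a collider and its descendant W6 is conditioned on, which opens it — no node blocks this path, so it is active.
Path 3: W1 → W6 ← W5 ← W2
  W6 is a collider and W6 is conditioned on, which opens it; W5 is a chain and W5 is not conditioned on — no node blocks this path, so it is active.
Because an active path exists, W1 and W2 are not d-separated.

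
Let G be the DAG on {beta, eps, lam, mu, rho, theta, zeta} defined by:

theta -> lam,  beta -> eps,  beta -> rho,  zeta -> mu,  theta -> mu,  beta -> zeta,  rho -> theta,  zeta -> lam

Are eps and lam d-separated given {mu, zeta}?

Enumerating the 4 paths from eps to lam and testing each for blocking by {mu, zeta}:
  1. eps ← beta → rho → theta → mu ← zeta → lam — beta:fork[open]; rho:chain[open]; theta:chain[open]; mu:collider[open]; zeta:fork[blocks] ⇒ blocked
  2. eps ← beta → rho → theta → lam — beta:fork[open]; rho:chain[open]; theta:chain[open] ⇒ active
  3. eps ← beta → zeta → mu ← theta → lam — beta:fork[open]; zeta:chain[blocks]; mu:collider[open]; theta:fork[open] ⇒ blocked
  4. eps ← beta → zeta → lam — beta:fork[open]; zeta:chain[blocks] ⇒ blocked
At least one path is unblocked, so d-separation fails.

No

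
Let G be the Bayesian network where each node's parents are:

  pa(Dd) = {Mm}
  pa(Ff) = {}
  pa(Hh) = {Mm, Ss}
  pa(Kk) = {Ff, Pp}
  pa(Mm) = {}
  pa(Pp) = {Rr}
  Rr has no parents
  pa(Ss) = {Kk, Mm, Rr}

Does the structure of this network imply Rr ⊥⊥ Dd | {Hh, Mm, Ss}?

4 paths connect Rr and Dd; each must be blocked for d-separation to hold:
  1. Rr → Pp → Kk → Ss ← Mm → Dd — Pp:chain[open]; Kk:chain[open]; Ss:collider[open]; Mm:fork[blocks] ⇒ blocked
  2. Rr → Pp → Kk → Ss → Hh ← Mm → Dd — Pp:chain[open]; Kk:chain[open]; Ss:chain[blocks]; Hh:collider[open]; Mm:fork[blocks] ⇒ blocked
  3. Rr → Ss ← Mm → Dd — Ss:collider[open]; Mm:fork[blocks] ⇒ blocked
  4. Rr → Ss → Hh ← Mm → Dd — Ss:chain[blocks]; Hh:collider[open]; Mm:fork[blocks] ⇒ blocked
Every path is blocked, so Rr and Dd are d-separated given {Hh, Mm, Ss}.

Yes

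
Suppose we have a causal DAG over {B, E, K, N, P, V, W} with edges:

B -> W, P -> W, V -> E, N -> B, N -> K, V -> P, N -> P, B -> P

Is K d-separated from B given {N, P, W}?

Yes

Enumerating the 3 paths from K to B and testing each for blocking by {N, P, W}:
  1. K ← N → B — N:fork[blocks] ⇒ blocked
  2. K ← N → P ← B — N:fork[blocks]; P:collider[open] ⇒ blocked
  3. K ← N → P → W ← B — N:fork[blocks]; P:chain[blocks]; W:collider[open] ⇒ blocked
All paths are blocked; K ⊥ B | {N, P, W} holds.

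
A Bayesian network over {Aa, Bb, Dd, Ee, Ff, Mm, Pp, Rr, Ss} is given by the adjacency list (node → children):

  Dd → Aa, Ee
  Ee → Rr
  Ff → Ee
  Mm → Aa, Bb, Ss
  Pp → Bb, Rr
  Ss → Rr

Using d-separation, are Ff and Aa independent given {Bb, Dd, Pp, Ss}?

Yes

We examine all 3 paths between Ff and Aa:
Path 1: Ff → Ee → Rr ← Pp → Bb ← Mm → Aa
  Rr is a collider here and neither Rr nor any of its descendants is conditioned on, so the collider stays closed — the path is blocked at Rr.
Path 2: Ff → Ee → Rr ← Ss ← Mm → Aa
  Rr is a collider here and neither Rr nor any of its descendants is conditioned on, so the collider stays closed — the path is blocked at Rr.
Path 3: Ff → Ee ← Dd → Aa
  Ee is a collider here and neither Ee nor any of its descendants is conditioned on, so the collider stays closed — the path is blocked at Ee.
Every path is blocked, so Ff and Aa are d-separated given {Bb, Dd, Pp, Ss}.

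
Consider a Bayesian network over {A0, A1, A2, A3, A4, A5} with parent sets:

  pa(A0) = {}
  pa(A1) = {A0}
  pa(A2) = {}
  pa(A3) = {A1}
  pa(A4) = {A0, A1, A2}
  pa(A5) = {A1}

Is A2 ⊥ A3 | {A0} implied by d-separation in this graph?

Yes — A2 and A3 are d-separated given {A0}.

Enumerating the 2 paths from A2 to A3 and testing each for blocking by {A0}:
Path 1: A2 → A4 ← A0 → A1 → A3
  A4 is a collider here and neither A4 nor any of its descendants is conditioned on, so the collider stays closed — the path is blocked at A4.
Path 2: A2 → A4 ← A1 → A3
  A4 is a collider here and neither A4 nor any of its descendants is conditioned on, so the collider stays closed — the path is blocked at A4.
Every path is blocked, so A2 and A3 are d-separated given {A0}.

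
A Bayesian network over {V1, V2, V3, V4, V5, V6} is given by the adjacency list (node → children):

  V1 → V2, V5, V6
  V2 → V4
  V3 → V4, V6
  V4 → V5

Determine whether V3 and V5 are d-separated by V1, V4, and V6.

4 paths connect V3 and V5; each must be blocked for d-separation to hold:
  1. V3 → V6 ← V1 → V2 → V4 → V5 — V6:collider[open]; V1:fork[blocks]; V2:chain[open]; V4:chain[blocks] ⇒ blocked
  2. V3 → V6 ← V1 → V5 — V6:collider[open]; V1:fork[blocks] ⇒ blocked
  3. V3 → V4 ← V2 ← V1 → V5 — V4:collider[open]; V2:chain[open]; V1:fork[blocks] ⇒ blocked
  4. V3 → V4 → V5 — V4:chain[blocks] ⇒ blocked
Since every path is blocked, d-separation holds.

Yes — V3 and V5 are d-separated given {V1, V4, V6}.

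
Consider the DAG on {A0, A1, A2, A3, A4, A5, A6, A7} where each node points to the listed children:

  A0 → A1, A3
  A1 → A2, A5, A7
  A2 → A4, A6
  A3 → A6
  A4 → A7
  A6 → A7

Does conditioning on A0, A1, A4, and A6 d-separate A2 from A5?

5 paths connect A2 and A5; each must be blocked for d-separation to hold:
  1. A2 → A6 ← A3 ← A0 → A1 → A5 — A6:collider[open]; A3:chain[open]; A0:fork[blocks]; A1:chain[blocks] ⇒ blocked
  2. A2 → A6 → A7 ← A1 → A5 — A6:chain[blocks]; A7:collider[blocks]; A1:fork[blocks] ⇒ blocked
  3. A2 → A4 → A7 ← A6 ← A3 ← A0 → A1 → A5 — A4:chain[blocks]; A7:collider[blocks]; A6:chain[blocks]; A3:chain[open]; A0:fork[blocks]; A1:chain[blocks] ⇒ blocked
  4. A2 → A4 → A7 ← A1 → A5 — A4:chain[blocks]; A7:collider[blocks]; A1:fork[blocks] ⇒ blocked
  5. A2 ← A1 → A5 — A1:fork[blocks] ⇒ blocked
All paths are blocked; A2 ⊥ A5 | {A0, A1, A4, A6} holds.

Yes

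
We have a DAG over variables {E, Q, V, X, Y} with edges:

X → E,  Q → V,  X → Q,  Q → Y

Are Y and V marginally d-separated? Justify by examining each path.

No

There is one path between Y and V:
Path 1: Y ← Q → V
  Q is a fork and Q is not conditioned on — no node blocks this path, so it is active.
At least one path is unblocked, so d-separation fails.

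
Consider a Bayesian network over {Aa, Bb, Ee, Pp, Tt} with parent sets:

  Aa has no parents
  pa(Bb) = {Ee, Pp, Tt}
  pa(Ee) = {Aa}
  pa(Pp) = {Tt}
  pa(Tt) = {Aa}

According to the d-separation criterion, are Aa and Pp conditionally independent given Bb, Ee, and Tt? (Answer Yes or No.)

Yes

We examine all 4 paths between Aa and Pp:
Path 1: Aa → Tt → Bb ← Pp
  Tt is a chain here and Tt is conditioned on, so the path is blocked at Tt.
Path 2: Aa → Tt → Pp
  Tt is a chain here and Tt is conditioned on, so the path is blocked at Tt.
Path 3: Aa → Ee → Bb ← Tt → Pp
  Ee is a chain here and Ee is conditioned on, so the path is blocked at Ee.
Path 4: Aa → Ee → Bb ← Pp
  Ee is a chain here and Ee is conditioned on, so the path is blocked at Ee.
All paths are blocked; Aa ⊥ Pp | {Bb, Ee, Tt} holds.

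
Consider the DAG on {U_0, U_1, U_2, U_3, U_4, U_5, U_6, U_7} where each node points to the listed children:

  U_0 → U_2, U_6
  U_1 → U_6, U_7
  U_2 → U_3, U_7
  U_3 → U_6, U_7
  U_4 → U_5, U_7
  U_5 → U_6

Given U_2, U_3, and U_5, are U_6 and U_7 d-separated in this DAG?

Enumerating the 6 paths from U_6 to U_7 and testing each for blocking by {U_2, U_3, U_5}:
Path 1: U_6 ← U_3 ← U_2 → U_7
  U_3 is a chain here and U_3 is conditioned on, so the path is blocked at U_3.
Path 2: U_6 ← U_3 → U_7
  U_3 is a fork here and U_3 is conditioned on, so the path is blocked at U_3.
Path 3: U_6 ← U_5 ← U_4 → U_7
  U_5 is a chain here and U_5 is conditioned on, so the path is blocked at U_5.
Path 4: U_6 ← U_0 → U_2 → U_7
  U_2 is a chain here and U_2 is conditioned on, so the path is blocked at U_2.
Path 5: U_6 ← U_0 → U_2 → U_3 → U_7
  U_2 is a chain here and U_2 is conditioned on, so the path is blocked at U_2.
Path 6: U_6 ← U_1 → U_7
  U_1 is a fork and U_1 is not conditioned on — no node blocks this path, so it is active.
Since the path U_6 ← U_1 → U_7 is active, U_6 and U_7 are not d-separated given {U_2, U_3, U_5}.

No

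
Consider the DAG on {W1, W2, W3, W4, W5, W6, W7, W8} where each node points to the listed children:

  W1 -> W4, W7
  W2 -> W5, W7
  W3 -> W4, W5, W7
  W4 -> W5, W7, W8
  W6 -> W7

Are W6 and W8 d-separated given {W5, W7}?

6 paths connect W6 and W8; each must be blocked for d-separation to hold:
  1. W6 → W7 ← W1 → W4 → W8 — W7:collider[open]; W1:fork[open]; W4:chain[open] ⇒ active
  2. W6 → W7 ← W2 → W5 ← W3 → W4 → W8 — W7:collider[open]; W2:fork[open]; W5:collider[open]; W3:fork[open]; W4:chain[open] ⇒ active
  3. W6 → W7 ← W2 → W5 ← W4 → W8 — W7:collider[open]; W2:fork[open]; W5:collider[open]; W4:fork[open] ⇒ active
  4. W6 → W7 ← W3 → W5 ← W4 → W8 — W7:collider[open]; W3:fork[open]; W5:collider[open]; W4:fork[open] ⇒ active
  5. W6 → W7 ← W3 → W4 → W8 — W7:collider[open]; W3:fork[open]; W4:chain[open] ⇒ active
  6. W6 → W7 ← W4 → W8 — W7:collider[open]; W4:fork[open] ⇒ active
Because an active path exists, W6 and W8 are not d-separated.

No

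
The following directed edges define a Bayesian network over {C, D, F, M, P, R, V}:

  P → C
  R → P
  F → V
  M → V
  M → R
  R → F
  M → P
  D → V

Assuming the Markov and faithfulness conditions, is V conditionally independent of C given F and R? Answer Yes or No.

There are 4 undirected paths between V and C; checking each against the conditioning set {F, R}:
Path 1: V ← M → P → C
  M is a fork and M is not conditioned on; P is a chain and P is not conditioned on — no node blocks this path, so it is active.
Path 2: V ← M → R → P → C
  R is a chain here and R is conditioned on, so the path is blocked at R.
Path 3: V ← F ← R → P → C
  F is a chain here and F is conditioned on, so the path is blocked at F.
Path 4: V ← F ← R ← M → P → C
  F is a chain here and F is conditioned on, so the path is blocked at F.
Since the path V ← M → P → C is active, V and C are not d-separated given {F, R}.

No — V and C are not d-separated given {F, R}.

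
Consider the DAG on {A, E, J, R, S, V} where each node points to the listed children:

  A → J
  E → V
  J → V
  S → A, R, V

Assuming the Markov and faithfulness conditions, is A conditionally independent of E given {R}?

Yes — A and E are d-separated given {R}.

2 paths connect A and E; each must be blocked for d-separation to hold:
  1. A → J → V ← E — J:chain[open]; V:collider[blocks] ⇒ blocked
  2. A ← S → V ← E — S:fork[open]; V:collider[blocks] ⇒ blocked
All paths are blocked; A ⊥ E | {R} holds.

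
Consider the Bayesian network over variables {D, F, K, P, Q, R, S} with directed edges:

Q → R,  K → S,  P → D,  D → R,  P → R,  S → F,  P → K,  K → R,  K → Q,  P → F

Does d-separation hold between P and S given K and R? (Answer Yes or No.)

We examine all 6 paths between P and S:
Path 1: P → R ← Q ← K → S
  K is a fork here and K is conditioned on, so the path is blocked at K.
Path 2: P → R ← K → S
  K is a fork here and K is conditioned on, so the path is blocked at K.
Path 3: P → F ← S
  F is a collider here and neither F nor any of its descendants is conditioned on, so the collider stays closed — the path is blocked at F.
Path 4: P → K → S
  K is a chain here and K is conditioned on, so the path is blocked at K.
Path 5: P → D → R ← Q ← K → S
  K is a fork here and K is conditioned on, so the path is blocked at K.
Path 6: P → D → R ← K → S
  K is a fork here and K is conditioned on, so the path is blocked at K.
All paths are blocked; P ⊥ S | {K, R} holds.

Yes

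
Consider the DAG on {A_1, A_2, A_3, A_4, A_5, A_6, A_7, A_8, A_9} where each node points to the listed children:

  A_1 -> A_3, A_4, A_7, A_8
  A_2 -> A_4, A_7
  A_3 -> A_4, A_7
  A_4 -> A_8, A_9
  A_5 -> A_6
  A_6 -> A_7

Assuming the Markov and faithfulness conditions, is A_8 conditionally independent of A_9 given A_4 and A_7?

Yes

6 paths connect A_8 and A_9; each must be blocked for d-separation to hold:
Path 1: A_8 ← A_1 → A_7 ← A_2 → A_4 → A_9
  A_4 is a chain here and A_4 is conditioned on, so the path is blocked at A_4.
Path 2: A_8 ← A_1 → A_7 ← A_3 → A_4 → A_9
  A_4 is a chain here and A_4 is conditioned on, so the path is blocked at A_4.
Path 3: A_8 ← A_1 → A_4 → A_9
  A_4 is a chain here and A_4 is conditioned on, so the path is blocked at A_4.
Path 4: A_8 ← A_1 → A_3 → A_7 ← A_2 → A_4 → A_9
  A_4 is a chain here and A_4 is conditioned on, so the path is blocked at A_4.
Path 5: A_8 ← A_1 → A_3 → A_4 → A_9
  A_4 is a chain here and A_4 is conditioned on, so the path is blocked at A_4.
Path 6: A_8 ← A_4 → A_9
  A_4 is a fork here and A_4 is conditioned on, so the path is blocked at A_4.
All paths are blocked; A_8 ⊥ A_9 | {A_4, A_7} holds.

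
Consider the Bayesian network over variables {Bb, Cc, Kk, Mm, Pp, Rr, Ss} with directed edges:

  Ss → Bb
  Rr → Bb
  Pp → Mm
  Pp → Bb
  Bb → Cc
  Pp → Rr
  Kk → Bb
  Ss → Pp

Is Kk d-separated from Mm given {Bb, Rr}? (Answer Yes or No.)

No

Enumerating the 3 paths from Kk to Mm and testing each for blocking by {Bb, Rr}:
Path 1: Kk → Bb ← Pp → Mm
  Bb is a collider and Bb is conditioned on, which opens it; Pp is a fork and Pp is not conditioned on — no node blocks this path, so it is active.
Path 2: Kk → Bb ← Ss → Pp → Mm
  Bb is a collider and Bb is conditioned on, which opens it; Ss is a fork and Ss is not conditioned on; Pp is a chain and Pp is not conditioned on — no node blocks this path, so it is active.
Path 3: Kk → Bb ← Rr ← Pp → Mm
  Rr is a chain here and Rr is conditioned on, so the path is blocked at Rr.
Because an active path exists, Kk and Mm are not d-separated.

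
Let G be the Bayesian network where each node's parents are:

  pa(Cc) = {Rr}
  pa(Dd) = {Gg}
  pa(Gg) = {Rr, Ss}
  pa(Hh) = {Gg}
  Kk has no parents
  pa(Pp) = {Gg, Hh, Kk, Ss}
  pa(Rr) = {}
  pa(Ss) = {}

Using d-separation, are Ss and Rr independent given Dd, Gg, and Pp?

No

3 paths connect Ss and Rr; each must be blocked for d-separation to hold:
Path 1: Ss → Pp ← Hh ← Gg ← Rr
  Gg is a chain here and Gg is conditioned on, so the path is blocked at Gg.
Path 2: Ss → Pp ← Gg ← Rr
  Gg is a chain here and Gg is conditioned on, so the path is blocked at Gg.
Path 3: Ss → Gg ← Rr
  Gg is a collider and Gg is conditioned on, which opens it — no node blocks this path, so it is active.
Because an active path exists, Ss and Rr are not d-separated.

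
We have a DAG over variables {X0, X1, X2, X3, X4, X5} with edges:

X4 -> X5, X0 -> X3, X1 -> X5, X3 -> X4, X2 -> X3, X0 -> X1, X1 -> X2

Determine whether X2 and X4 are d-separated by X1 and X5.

4 paths connect X2 and X4; each must be blocked for d-separation to hold:
Path 1: X2 → X3 ← X0 → X1 → X5 ← X4
  X1 is a chain here and X1 is conditioned on, so the path is blocked at X1.
Path 2: X2 → X3 → X4
  X3 is a chain and X3 is not conditioned on — no node blocks this path, so it is active.
Path 3: X2 ← X1 ← X0 → X3 → X4
  X1 is a chain here and X1 is conditioned on, so the path is blocked at X1.
Path 4: X2 ← X1 → X5 ← X4
  X1 is a fork here and X1 is conditioned on, so the path is blocked at X1.
Since the path X2 → X3 → X4 is active, X2 and X4 are not d-separated given {X1, X5}.

No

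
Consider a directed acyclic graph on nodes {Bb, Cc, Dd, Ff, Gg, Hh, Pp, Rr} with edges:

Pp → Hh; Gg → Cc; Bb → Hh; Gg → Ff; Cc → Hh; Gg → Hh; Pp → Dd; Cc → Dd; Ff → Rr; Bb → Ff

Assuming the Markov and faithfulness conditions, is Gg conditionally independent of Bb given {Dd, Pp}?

Yes

We examine all 4 paths between Gg and Bb:
  1. Gg → Hh ← Bb — Hh:collider[blocks] ⇒ blocked
  2. Gg → Ff ← Bb — Ff:collider[blocks] ⇒ blocked
  3. Gg → Cc → Hh ← Bb — Cc:chain[open]; Hh:collider[blocks] ⇒ blocked
  4. Gg → Cc → Dd ← Pp → Hh ← Bb — Cc:chain[open]; Dd:collider[open]; Pp:fork[blocks]; Hh:collider[blocks] ⇒ blocked
All paths are blocked; Gg ⊥ Bb | {Dd, Pp} holds.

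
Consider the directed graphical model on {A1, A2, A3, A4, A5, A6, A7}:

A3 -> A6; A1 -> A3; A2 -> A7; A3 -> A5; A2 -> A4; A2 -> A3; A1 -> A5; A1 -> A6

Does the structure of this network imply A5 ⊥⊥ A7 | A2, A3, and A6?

We examine all 3 paths between A5 and A7:
Path 1: A5 ← A1 → A6 ← A3 ← A2 → A7
  A3 is a chain here and A3 is conditioned on, so the path is blocked at A3.
Path 2: A5 ← A1 → A3 ← A2 → A7
  A2 is a fork here and A2 is conditioned on, so the path is blocked at A2.
Path 3: A5 ← A3 ← A2 → A7
  A3 is a chain here and A3 is conditioned on, so the path is blocked at A3.
Every path is blocked, so A5 and A7 are d-separated given {A2, A3, A6}.

Yes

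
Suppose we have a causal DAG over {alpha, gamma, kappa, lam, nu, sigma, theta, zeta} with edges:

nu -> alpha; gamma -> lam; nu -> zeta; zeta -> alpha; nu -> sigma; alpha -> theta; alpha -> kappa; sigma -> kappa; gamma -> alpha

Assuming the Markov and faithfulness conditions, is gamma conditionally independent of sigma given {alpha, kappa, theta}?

Enumerating the 3 paths from gamma to sigma and testing each for blocking by {alpha, kappa, theta}:
Path 1: gamma → alpha ← nu → sigma
  alpha is a collider and alpha is conditioned on, which opens it; nu is a fork and nu is not conditioned on — no node blocks this path, so it is active.
Path 2: gamma → alpha → kappa ← sigma
  alpha is a chain here and alpha is conditioned on, so the path is blocked at alpha.
Path 3: gamma → alpha ← zeta ← nu → sigma
  alpha is a collider and alpha is conditioned on, which opens it; zeta is a chain and zeta is not conditioned on; nu is a fork and nu is not conditioned on — no node blocks this path, so it is active.
At least one path is unblocked, so d-separation fails.

No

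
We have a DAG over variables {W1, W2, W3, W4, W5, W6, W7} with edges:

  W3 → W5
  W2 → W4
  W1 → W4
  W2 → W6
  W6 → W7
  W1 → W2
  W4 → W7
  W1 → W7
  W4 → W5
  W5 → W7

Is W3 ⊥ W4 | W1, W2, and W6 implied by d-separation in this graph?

There are 6 undirected paths between W3 and W4; checking each against the conditioning set {W1, W2, W6}:
  1. W3 → W5 → W7 ← W1 → W2 → W4 — W5:chain[open]; W7:collider[blocks]; W1:fork[blocks]; W2:chain[blocks] ⇒ blocked
  2. W3 → W5 → W7 ← W1 → W4 — W5:chain[open]; W7:collider[blocks]; W1:fork[blocks] ⇒ blocked
  3. W3 → W5 → W7 ← W6 ← W2 ← W1 → W4 — W5:chain[open]; W7:collider[blocks]; W6:chain[blocks]; W2:chain[blocks]; W1:fork[blocks] ⇒ blocked
  4. W3 → W5 → W7 ← W6 ← W2 → W4 — W5:chain[open]; W7:collider[blocks]; W6:chain[blocks]; W2:fork[blocks] ⇒ blocked
  5. W3 → W5 → W7 ← W4 — W5:chain[open]; W7:collider[blocks] ⇒ blocked
  6. W3 → W5 ← W4 — W5:collider[blocks] ⇒ blocked
All paths are blocked; W3 ⊥ W4 | {W1, W2, W6} holds.

Yes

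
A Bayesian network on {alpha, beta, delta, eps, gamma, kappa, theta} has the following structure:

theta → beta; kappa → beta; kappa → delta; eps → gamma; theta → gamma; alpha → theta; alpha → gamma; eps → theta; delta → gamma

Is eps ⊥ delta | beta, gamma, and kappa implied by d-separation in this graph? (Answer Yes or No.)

Enumerating the 6 paths from eps to delta and testing each for blocking by {beta, gamma, kappa}:
Path 1: eps → gamma ← alpha → theta → beta ← kappa → delta
  kappa is a fork here and kappa is conditioned on, so the path is blocked at kappa.
Path 2: eps → gamma ← delta
  gamma is a collider and gamma is conditioned on, which opens it — no node blocks this path, so it is active.
Path 3: eps → gamma ← theta → beta ← kappa → delta
  kappa is a fork here and kappa is conditioned on, so the path is blocked at kappa.
Path 4: eps → theta → gamma ← delta
  theta is a chain and theta is not conditioned on; gamma is a collider and gamma is conditioned on, which opens it — no node blocks this path, so it is active.
Path 5: eps → theta → beta ← kappa → delta
  kappa is a fork here and kappa is conditioned on, so the path is blocked at kappa.
Path 6: eps → theta ← alpha → gamma ← delta
  theta is a collider and its descendant gamma is conditioned on, which opens it; alpha is a fork and alpha is not conditioned on; gamma is a collider and gamma is conditioned on, which opens it — no node blocks this path, so it is active.
Because an active path exists, eps and delta are not d-separated.

No — eps and delta are not d-separated given {beta, gamma, kappa}.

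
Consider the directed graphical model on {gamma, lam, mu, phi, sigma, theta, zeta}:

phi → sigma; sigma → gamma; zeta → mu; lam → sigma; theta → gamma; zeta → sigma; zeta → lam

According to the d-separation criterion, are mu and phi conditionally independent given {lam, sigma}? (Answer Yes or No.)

No — mu and phi are not d-separated given {lam, sigma}.

Enumerating the 2 paths from mu to phi and testing each for blocking by {lam, sigma}:
Path 1: mu ← zeta → lam → sigma ← phi
  lam is a chain here and lam is conditioned on, so the path is blocked at lam.
Path 2: mu ← zeta → sigma ← phi
  zeta is a fork and zeta is not conditioned on; sigma is a collider and sigma is conditioned on, which opens it — no node blocks this path, so it is active.
Because an active path exists, mu and phi are not d-separated.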